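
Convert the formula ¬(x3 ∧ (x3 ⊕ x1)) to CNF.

¬(x3 ∧ (x3 ⊕ x1))
= ¬(x3 ∧ (x3 ∨ x1) ∧ ¬(x3 ∧ x1))   [expand ⊕]
= ¬x3 ∨ ¬(x3 ∨ x1) ∨ ¬¬(x3 ∧ x1)   [De Morgan]
= ¬x3 ∨ (¬x3 ∧ ¬x1) ∨ ¬¬(x3 ∧ x1)   [De Morgan]
= ¬x3 ∨ (¬x3 ∧ ¬x1) ∨ (x3 ∧ x1)   [double negation]
= (¬x3 ∨ ¬x3 ∨ x3) ∧ (¬x3 ∨ ¬x3 ∨ x1) ∧ (¬x3 ∨ ¬x1 ∨ x3) ∧ (¬x3 ∨ ¬x1 ∨ x1)   [distribute ∨ over ∧]
= ¬x3 ∨ x1   [simplify]

¬x3 ∨ x1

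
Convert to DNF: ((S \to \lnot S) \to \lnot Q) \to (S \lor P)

((S \to \lnot S) \to \lnot Q) \to (S \lor P)
⇔ \lnot ((S \to \lnot S) \to \lnot Q) \lor S \lor P   [eliminate \to]
⇔ \lnot (\lnot (S \to \lnot S) \lor \lnot Q) \lor S \lor P   [eliminate \to]
⇔ \lnot (\lnot (\lnot S \lor \lnot S) \lor \lnot Q) \lor S \lor P   [eliminate \to]
⇔ (\lnot \lnot (\lnot S \lor \lnot S) \land \lnot \lnot Q) \lor S \lor P   [De Morgan]
⇔ ((\lnot S \lor \lnot S) \land \lnot \lnot Q) \lor S \lor P   [double negation]
⇔ ((\lnot S \lor \lnot S) \land Q) \lor S \lor P   [double negation]
⇔ (\lnot S \land Q) \lor (\lnot S \land Q) \lor S \lor P   [distribute \land over \lor]
⇔ (\lnot S \land Q) \lor S \lor P   [simplify]

(\lnot S \land Q) \lor S \lor P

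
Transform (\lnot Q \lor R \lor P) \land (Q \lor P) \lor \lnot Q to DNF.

R \land Q \lor P \lor \lnot Q

(\lnot Q \lor R \lor P) \land (Q \lor P) \lor \lnot Q
≡ \lnot Q \land Q \lor \lnot Q \land P \lor R \land Q \lor R \land P \lor P \land Q \lor P \land P \lor \lnot Q   — distribute \land over \lor
≡ R \land Q \lor P \lor \lnot Q   — simplify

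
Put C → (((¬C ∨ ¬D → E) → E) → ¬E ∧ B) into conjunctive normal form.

(¬C ∨ D ∨ E ∨ B) ∧ (¬C ∨ ¬E)

C → (((¬C ∨ ¬D → E) → E) → ¬E ∧ B)
= ¬C ∨ (((¬C ∨ ¬D → E) → E) → ¬E ∧ B)   [eliminate →]
= ¬C ∨ ¬((¬C ∨ ¬D → E) → E) ∨ ¬E ∧ B   [eliminate →]
= ¬C ∨ ¬(¬(¬C ∨ ¬D → E) ∨ E) ∨ ¬E ∧ B   [eliminate →]
= ¬C ∨ ¬(¬(¬(¬C ∨ ¬D) ∨ E) ∨ E) ∨ ¬E ∧ B   [eliminate →]
= ¬C ∨ ¬¬(¬(¬C ∨ ¬D) ∨ E) ∧ ¬E ∨ ¬E ∧ B   [De Morgan]
= ¬C ∨ (¬(¬C ∨ ¬D) ∨ E) ∧ ¬E ∨ ¬E ∧ B   [double negation]
= ¬C ∨ (¬¬C ∧ ¬¬D ∨ E) ∧ ¬E ∨ ¬E ∧ B   [De Morgan]
= ¬C ∨ (C ∧ ¬¬D ∨ E) ∧ ¬E ∨ ¬E ∧ B   [double negation]
= ¬C ∨ (C ∧ D ∨ E) ∧ ¬E ∨ ¬E ∧ B   [double negation]
= (¬C ∨ C ∨ E ∨ ¬E) ∧ (¬C ∨ C ∨ E ∨ B) ∧ (¬C ∨ D ∨ E ∨ ¬E) ∧ (¬C ∨ D ∨ E ∨ B) ∧ (¬C ∨ ¬E ∨ ¬E) ∧ (¬C ∨ ¬E ∨ B)   [distribute ∨ over ∧]
= (¬C ∨ D ∨ E ∨ B) ∧ (¬C ∨ ¬E)   [simplify]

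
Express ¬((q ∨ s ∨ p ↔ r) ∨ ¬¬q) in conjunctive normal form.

(q ∨ s ∨ p ∨ r) ∧ (¬r ∨ ¬s) ∧ (¬r ∨ ¬p) ∧ ¬q

¬((q ∨ s ∨ p ↔ r) ∨ ¬¬q)
≡ ¬((q ∨ s ∨ p → r) ∧ (r → q ∨ s ∨ p) ∨ ¬¬q)   [eliminate ↔]
≡ ¬((¬(q ∨ s ∨ p) ∨ r) ∧ (r → q ∨ s ∨ p) ∨ ¬¬q)   [eliminate →]
≡ ¬((¬(q ∨ s ∨ p) ∨ r) ∧ (¬r ∨ q ∨ s ∨ p) ∨ ¬¬q)   [eliminate →]
≡ ¬((¬(q ∨ s ∨ p) ∨ r) ∧ (¬r ∨ q ∨ s ∨ p)) ∧ ¬¬¬q   [De Morgan]
≡ (¬(¬(q ∨ s ∨ p) ∨ r) ∨ ¬(¬r ∨ q ∨ s ∨ p)) ∧ ¬¬¬q   [De Morgan]
≡ (¬¬(q ∨ s ∨ p) ∧ ¬r ∨ ¬(¬r ∨ q ∨ s ∨ p)) ∧ ¬¬¬q   [De Morgan]
≡ ((q ∨ s ∨ p) ∧ ¬r ∨ ¬(¬r ∨ q ∨ s ∨ p)) ∧ ¬¬¬q   [double negation]
≡ ((q ∨ s ∨ p) ∧ ¬r ∨ ¬¬r ∧ ¬q ∧ ¬s ∧ ¬p) ∧ ¬¬¬q   [De Morgan]
≡ ((q ∨ s ∨ p) ∧ ¬r ∨ r ∧ ¬q ∧ ¬s ∧ ¬p) ∧ ¬¬¬q   [double negation]
≡ ((q ∨ s ∨ p) ∧ ¬r ∨ r ∧ ¬q ∧ ¬s ∧ ¬p) ∧ ¬q   [double negation]
≡ (q ∨ s ∨ p ∨ r) ∧ (q ∨ s ∨ p ∨ ¬q) ∧ (q ∨ s ∨ p ∨ ¬s) ∧ (q ∨ s ∨ p ∨ ¬p) ∧ (¬r ∨ r) ∧ (¬r ∨ ¬q) ∧ (¬r ∨ ¬s) ∧ (¬r ∨ ¬p) ∧ ¬q   [distribute ∨ over ∧]
≡ (q ∨ s ∨ p ∨ r) ∧ (¬r ∨ ¬s) ∧ (¬r ∨ ¬p) ∧ ¬q   [simplify]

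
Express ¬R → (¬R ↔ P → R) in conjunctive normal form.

¬R → (¬R ↔ P → R)
= ¬¬R ∨ (¬R ↔ P → R)   [eliminate →]
= ¬¬R ∨ (¬R → (P → R)) ∧ ((P → R) → ¬R)   [eliminate ↔]
= ¬¬R ∨ (¬¬R ∨ (P → R)) ∧ ((P → R) → ¬R)   [eliminate →]
= ¬¬R ∨ (¬¬R ∨ ¬P ∨ R) ∧ ((P → R) → ¬R)   [eliminate →]
= ¬¬R ∨ (¬¬R ∨ ¬P ∨ R) ∧ (¬(P → R) ∨ ¬R)   [eliminate →]
= ¬¬R ∨ (¬¬R ∨ ¬P ∨ R) ∧ (¬(¬P ∨ R) ∨ ¬R)   [eliminate →]
= R ∨ (¬¬R ∨ ¬P ∨ R) ∧ (¬(¬P ∨ R) ∨ ¬R)   [double negation]
= R ∨ (R ∨ ¬P ∨ R) ∧ (¬(¬P ∨ R) ∨ ¬R)   [double negation]
= R ∨ (R ∨ ¬P ∨ R) ∧ (¬¬P ∧ ¬R ∨ ¬R)   [De Morgan]
= R ∨ (R ∨ ¬P ∨ R) ∧ (P ∧ ¬R ∨ ¬R)   [double negation]
= (R ∨ R ∨ ¬P ∨ R) ∧ (R ∨ P ∨ ¬R) ∧ (R ∨ ¬R ∨ ¬R)   [distribute ∨ over ∧]
= R ∨ ¬P   [simplify]

R ∨ ¬P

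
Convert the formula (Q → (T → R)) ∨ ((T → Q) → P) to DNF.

¬Q ∨ ¬T ∨ R ∨ P

(Q → (T → R)) ∨ ((T → Q) → P)
⇔ ¬Q ∨ (T → R) ∨ ((T → Q) → P)   — eliminate →
⇔ ¬Q ∨ ¬T ∨ R ∨ ((T → Q) → P)   — eliminate →
⇔ ¬Q ∨ ¬T ∨ R ∨ ¬(T → Q) ∨ P   — eliminate →
⇔ ¬Q ∨ ¬T ∨ R ∨ ¬(¬T ∨ Q) ∨ P   — eliminate →
⇔ ¬Q ∨ ¬T ∨ R ∨ (¬¬T ∧ ¬Q) ∨ P   — De Morgan
⇔ ¬Q ∨ ¬T ∨ R ∨ (T ∧ ¬Q) ∨ P   — double negation
⇔ ¬Q ∨ ¬T ∨ R ∨ P   — simplify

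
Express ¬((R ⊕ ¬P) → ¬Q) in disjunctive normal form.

(R ∧ P ∧ Q) ∨ (¬R ∧ ¬P ∧ Q)

¬((R ⊕ ¬P) → ¬Q)
≡ ¬(¬(R ⊕ ¬P) ∨ ¬Q)   — eliminate →
≡ ¬(¬((R ∧ ¬¬P) ∨ (¬R ∧ ¬P)) ∨ ¬Q)   — expand ⊕
≡ ¬¬((R ∧ ¬¬P) ∨ (¬R ∧ ¬P)) ∧ ¬¬Q   — De Morgan
≡ ((R ∧ ¬¬P) ∨ (¬R ∧ ¬P)) ∧ ¬¬Q   — double negation
≡ ((R ∧ P) ∨ (¬R ∧ ¬P)) ∧ ¬¬Q   — double negation
≡ ((R ∧ P) ∨ (¬R ∧ ¬P)) ∧ Q   — double negation
≡ (R ∧ P ∧ Q) ∨ (¬R ∧ ¬P ∧ Q)   — distribute ∧ over ∨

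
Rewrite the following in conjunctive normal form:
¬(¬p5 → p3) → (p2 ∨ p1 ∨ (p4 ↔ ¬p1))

¬(¬p5 → p3) → (p2 ∨ p1 ∨ (p4 ↔ ¬p1))
≡ ¬¬(¬p5 → p3) ∨ p2 ∨ p1 ∨ (p4 ↔ ¬p1)   (eliminate →)
≡ ¬¬(¬¬p5 ∨ p3) ∨ p2 ∨ p1 ∨ (p4 ↔ ¬p1)   (eliminate →)
≡ ¬¬(¬¬p5 ∨ p3) ∨ p2 ∨ p1 ∨ ((p4 → ¬p1) ∧ (¬p1 → p4))   (eliminate ↔)
≡ ¬¬(¬¬p5 ∨ p3) ∨ p2 ∨ p1 ∨ ((¬p4 ∨ ¬p1) ∧ (¬p1 → p4))   (eliminate →)
≡ ¬¬(¬¬p5 ∨ p3) ∨ p2 ∨ p1 ∨ ((¬p4 ∨ ¬p1) ∧ (¬¬p1 ∨ p4))   (eliminate →)
≡ ¬¬p5 ∨ p3 ∨ p2 ∨ p1 ∨ ((¬p4 ∨ ¬p1) ∧ (¬¬p1 ∨ p4))   (double negation)
≡ p5 ∨ p3 ∨ p2 ∨ p1 ∨ ((¬p4 ∨ ¬p1) ∧ (¬¬p1 ∨ p4))   (double negation)
≡ p5 ∨ p3 ∨ p2 ∨ p1 ∨ ((¬p4 ∨ ¬p1) ∧ (p1 ∨ p4))   (double negation)
≡ (p5 ∨ p3 ∨ p2 ∨ p1 ∨ ¬p4 ∨ ¬p1) ∧ (p5 ∨ p3 ∨ p2 ∨ p1 ∨ p1 ∨ p4)   (distribute ∨ over ∧)
≡ p5 ∨ p3 ∨ p2 ∨ p1 ∨ p4   (simplify)

p5 ∨ p3 ∨ p2 ∨ p1 ∨ p4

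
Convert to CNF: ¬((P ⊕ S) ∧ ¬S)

¬P ∨ S

¬((P ⊕ S) ∧ ¬S)
= ¬((P ∨ S) ∧ ¬(P ∧ S) ∧ ¬S)   — expand ⊕
= ¬(P ∨ S) ∨ ¬¬(P ∧ S) ∨ ¬¬S   — De Morgan
= (¬P ∧ ¬S) ∨ ¬¬(P ∧ S) ∨ ¬¬S   — De Morgan
= (¬P ∧ ¬S) ∨ (P ∧ S) ∨ ¬¬S   — double negation
= (¬P ∧ ¬S) ∨ (P ∧ S) ∨ S   — double negation
= (¬P ∨ P ∨ S) ∧ (¬P ∨ S ∨ S) ∧ (¬S ∨ P ∨ S) ∧ (¬S ∨ S ∨ S)   — distribute ∨ over ∧
= ¬P ∨ S   — simplify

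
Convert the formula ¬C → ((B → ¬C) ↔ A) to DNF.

¬C → ((B → ¬C) ↔ A)
≡ ¬¬C ∨ ((B → ¬C) ↔ A)   [eliminate →]
≡ ¬¬C ∨ (((B → ¬C) → A) ∧ (A → (B → ¬C)))   [eliminate ↔]
≡ ¬¬C ∨ ((¬(B → ¬C) ∨ A) ∧ (A → (B → ¬C)))   [eliminate →]
≡ ¬¬C ∨ ((¬(¬B ∨ ¬C) ∨ A) ∧ (A → (B → ¬C)))   [eliminate →]
≡ ¬¬C ∨ ((¬(¬B ∨ ¬C) ∨ A) ∧ (¬A ∨ (B → ¬C)))   [eliminate →]
≡ ¬¬C ∨ ((¬(¬B ∨ ¬C) ∨ A) ∧ (¬A ∨ ¬B ∨ ¬C))   [eliminate →]
≡ C ∨ ((¬(¬B ∨ ¬C) ∨ A) ∧ (¬A ∨ ¬B ∨ ¬C))   [double negation]
≡ C ∨ (((¬¬B ∧ ¬¬C) ∨ A) ∧ (¬A ∨ ¬B ∨ ¬C))   [De Morgan]
≡ C ∨ (((B ∧ ¬¬C) ∨ A) ∧ (¬A ∨ ¬B ∨ ¬C))   [double negation]
≡ C ∨ (((B ∧ C) ∨ A) ∧ (¬A ∨ ¬B ∨ ¬C))   [double negation]
≡ C ∨ (B ∧ C ∧ ¬A) ∨ (B ∧ C ∧ ¬B) ∨ (B ∧ C ∧ ¬C) ∨ (A ∧ ¬A) ∨ (A ∧ ¬B) ∨ (A ∧ ¬C)   [distribute ∧ over ∨]
≡ C ∨ (A ∧ ¬B) ∨ (A ∧ ¬C)   [simplify]

C ∨ (A ∧ ¬B) ∨ (A ∧ ¬C)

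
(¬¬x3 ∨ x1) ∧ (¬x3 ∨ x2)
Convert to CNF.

(¬¬x3 ∨ x1) ∧ (¬x3 ∨ x2)
≡ (x3 ∨ x1) ∧ (¬x3 ∨ x2)

(x3 ∨ x1) ∧ (¬x3 ∨ x2)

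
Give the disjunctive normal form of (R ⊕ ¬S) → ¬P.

(¬R ∧ S) ∨ (¬S ∧ R) ∨ ¬P

(R ⊕ ¬S) → ¬P
= ¬(R ⊕ ¬S) ∨ ¬P
= ¬((R ∧ ¬¬S) ∨ (¬R ∧ ¬S)) ∨ ¬P
= (¬(R ∧ ¬¬S) ∧ ¬(¬R ∧ ¬S)) ∨ ¬P
= ((¬R ∨ ¬¬¬S) ∧ ¬(¬R ∧ ¬S)) ∨ ¬P
= ((¬R ∨ ¬S) ∧ ¬(¬R ∧ ¬S)) ∨ ¬P
= ((¬R ∨ ¬S) ∧ (¬¬R ∨ ¬¬S)) ∨ ¬P
= ((¬R ∨ ¬S) ∧ (R ∨ ¬¬S)) ∨ ¬P
= ((¬R ∨ ¬S) ∧ (R ∨ S)) ∨ ¬P
= (¬R ∧ R) ∨ (¬R ∧ S) ∨ (¬S ∧ R) ∨ (¬S ∧ S) ∨ ¬P
= (¬R ∧ S) ∨ (¬S ∧ R) ∨ ¬P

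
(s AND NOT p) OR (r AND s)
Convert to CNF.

s AND (NOT p OR r)

(s AND NOT p) OR (r AND s)
= (s OR r) AND (s OR s) AND (NOT p OR r) AND (NOT p OR s)   — distribute OR over AND
= s AND (NOT p OR r)   — simplify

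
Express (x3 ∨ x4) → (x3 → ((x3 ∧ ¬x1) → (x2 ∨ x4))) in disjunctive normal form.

¬x3 ∨ x1 ∨ x2 ∨ x4

(x3 ∨ x4) → (x3 → ((x3 ∧ ¬x1) → (x2 ∨ x4)))
= ¬(x3 ∨ x4) ∨ (x3 → ((x3 ∧ ¬x1) → (x2 ∨ x4)))   [eliminate →]
= ¬(x3 ∨ x4) ∨ ¬x3 ∨ ((x3 ∧ ¬x1) → (x2 ∨ x4))   [eliminate →]
= ¬(x3 ∨ x4) ∨ ¬x3 ∨ ¬(x3 ∧ ¬x1) ∨ x2 ∨ x4   [eliminate →]
= (¬x3 ∧ ¬x4) ∨ ¬x3 ∨ ¬(x3 ∧ ¬x1) ∨ x2 ∨ x4   [De Morgan]
= (¬x3 ∧ ¬x4) ∨ ¬x3 ∨ ¬x3 ∨ ¬¬x1 ∨ x2 ∨ x4   [De Morgan]
= (¬x3 ∧ ¬x4) ∨ ¬x3 ∨ ¬x3 ∨ x1 ∨ x2 ∨ x4   [double negation]
= ¬x3 ∨ x1 ∨ x2 ∨ x4   [simplify]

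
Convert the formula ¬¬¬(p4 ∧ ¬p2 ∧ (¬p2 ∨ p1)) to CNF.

¬p4 ∨ p2

¬¬¬(p4 ∧ ¬p2 ∧ (¬p2 ∨ p1))
= ¬(p4 ∧ ¬p2 ∧ (¬p2 ∨ p1))   (double negation)
= ¬p4 ∨ ¬¬p2 ∨ ¬(¬p2 ∨ p1)   (De Morgan)
= ¬p4 ∨ p2 ∨ ¬(¬p2 ∨ p1)   (double negation)
= ¬p4 ∨ p2 ∨ (¬¬p2 ∧ ¬p1)   (De Morgan)
= ¬p4 ∨ p2 ∨ (p2 ∧ ¬p1)   (double negation)
= (¬p4 ∨ p2 ∨ p2) ∧ (¬p4 ∨ p2 ∨ ¬p1)   (distribute ∨ over ∧)
= ¬p4 ∨ p2   (simplify)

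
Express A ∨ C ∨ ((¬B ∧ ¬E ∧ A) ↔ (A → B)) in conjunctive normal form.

A ∨ C ∨ ((¬B ∧ ¬E ∧ A) ↔ (A → B))
= A ∨ C ∨ (((¬B ∧ ¬E ∧ A) → (A → B)) ∧ ((A → B) → (¬B ∧ ¬E ∧ A)))   [eliminate ↔]
= A ∨ C ∨ ((¬(¬B ∧ ¬E ∧ A) ∨ (A → B)) ∧ ((A → B) → (¬B ∧ ¬E ∧ A)))   [eliminate →]
= A ∨ C ∨ ((¬(¬B ∧ ¬E ∧ A) ∨ ¬A ∨ B) ∧ ((A → B) → (¬B ∧ ¬E ∧ A)))   [eliminate →]
= A ∨ C ∨ ((¬(¬B ∧ ¬E ∧ A) ∨ ¬A ∨ B) ∧ (¬(A → B) ∨ (¬B ∧ ¬E ∧ A)))   [eliminate →]
= A ∨ C ∨ ((¬(¬B ∧ ¬E ∧ A) ∨ ¬A ∨ B) ∧ (¬(¬A ∨ B) ∨ (¬B ∧ ¬E ∧ A)))   [eliminate →]
= A ∨ C ∨ ((¬¬B ∨ ¬¬E ∨ ¬A ∨ ¬A ∨ B) ∧ (¬(¬A ∨ B) ∨ (¬B ∧ ¬E ∧ A)))   [De Morgan]
= A ∨ C ∨ ((B ∨ ¬¬E ∨ ¬A ∨ ¬A ∨ B) ∧ (¬(¬A ∨ B) ∨ (¬B ∧ ¬E ∧ A)))   [double negation]
= A ∨ C ∨ ((B ∨ E ∨ ¬A ∨ ¬A ∨ B) ∧ (¬(¬A ∨ B) ∨ (¬B ∧ ¬E ∧ A)))   [double negation]
= A ∨ C ∨ ((B ∨ E ∨ ¬A ∨ ¬A ∨ B) ∧ ((¬¬A ∧ ¬B) ∨ (¬B ∧ ¬E ∧ A)))   [De Morgan]
= A ∨ C ∨ ((B ∨ E ∨ ¬A ∨ ¬A ∨ B) ∧ ((A ∧ ¬B) ∨ (¬B ∧ ¬E ∧ A)))   [double negation]
= (A ∨ C ∨ B ∨ E ∨ ¬A ∨ ¬A ∨ B) ∧ (A ∨ C ∨ A ∨ ¬B) ∧ (A ∨ C ∨ A ∨ ¬E) ∧ (A ∨ C ∨ A ∨ A) ∧ (A ∨ C ∨ ¬B ∨ ¬B) ∧ (A ∨ C ∨ ¬B ∨ ¬E) ∧ (A ∨ C ∨ ¬B ∨ A)   [distribute ∨ over ∧]
= A ∨ C   [simplify]

A ∨ C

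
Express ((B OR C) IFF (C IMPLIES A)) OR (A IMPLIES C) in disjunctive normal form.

((B OR C) IFF (C IMPLIES A)) OR (A IMPLIES C)
≡ (((B OR C) IMPLIES (C IMPLIES A)) AND ((C IMPLIES A) IMPLIES (B OR C))) OR (A IMPLIES C)   [eliminate IFF]
≡ ((NOT (B OR C) OR (C IMPLIES A)) AND ((C IMPLIES A) IMPLIES (B OR C))) OR (A IMPLIES C)   [eliminate IMPLIES]
≡ ((NOT (B OR C) OR NOT C OR A) AND ((C IMPLIES A) IMPLIES (B OR C))) OR (A IMPLIES C)   [eliminate IMPLIES]
≡ ((NOT (B OR C) OR NOT C OR A) AND (NOT (C IMPLIES A) OR B OR C)) OR (A IMPLIES C)   [eliminate IMPLIES]
≡ ((NOT (B OR C) OR NOT C OR A) AND (NOT (NOT C OR A) OR B OR C)) OR (A IMPLIES C)   [eliminate IMPLIES]
≡ ((NOT (B OR C) OR NOT C OR A) AND (NOT (NOT C OR A) OR B OR C)) OR NOT A OR C   [eliminate IMPLIES]
≡ (((NOT B AND NOT C) OR NOT C OR A) AND (NOT (NOT C OR A) OR B OR C)) OR NOT A OR C   [De Morgan]
≡ (((NOT B AND NOT C) OR NOT C OR A) AND ((NOT NOT C AND NOT A) OR B OR C)) OR NOT A OR C   [De Morgan]
≡ (((NOT B AND NOT C) OR NOT C OR A) AND ((C AND NOT A) OR B OR C)) OR NOT A OR C   [double negation]
≡ (NOT B AND NOT C AND C AND NOT A) OR (NOT B AND NOT C AND B) OR (NOT B AND NOT C AND C) OR (NOT C AND C AND NOT A) OR (NOT C AND B) OR (NOT C AND C) OR (A AND C AND NOT A) OR (A AND B) OR (A AND C) OR NOT A OR C   [distribute AND over OR]
≡ (NOT C AND B) OR (A AND B) OR NOT A OR C   [simplify]

(NOT C AND B) OR (A AND B) OR NOT A OR C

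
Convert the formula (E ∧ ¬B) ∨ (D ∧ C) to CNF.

(E ∨ D) ∧ (E ∨ C) ∧ (¬B ∨ D) ∧ (¬B ∨ C)

(E ∧ ¬B) ∨ (D ∧ C)
⇔ (E ∨ D) ∧ (E ∨ C) ∧ (¬B ∨ D) ∧ (¬B ∨ C)   (distribute ∨ over ∧)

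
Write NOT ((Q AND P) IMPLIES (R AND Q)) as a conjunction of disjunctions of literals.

NOT ((Q AND P) IMPLIES (R AND Q))
≡ NOT (NOT (Q AND P) OR (R AND Q))
≡ NOT NOT (Q AND P) AND NOT (R AND Q)
≡ Q AND P AND NOT (R AND Q)
≡ Q AND P AND (NOT R OR NOT Q)

Q AND P AND (NOT R OR NOT Q)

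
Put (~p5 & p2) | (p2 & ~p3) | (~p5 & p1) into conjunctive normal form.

(~p5 & p2) | (p2 & ~p3) | (~p5 & p1)
= (~p5 | p2 | ~p5) & (~p5 | p2 | p1) & (~p5 | ~p3 | ~p5) & (~p5 | ~p3 | p1) & (p2 | p2 | ~p5) & (p2 | p2 | p1) & (p2 | ~p3 | ~p5) & (p2 | ~p3 | p1)   [distribute | over &]
= (~p5 | p2) & (~p5 | ~p3) & (p2 | p1)   [simplify]

(~p5 | p2) & (~p5 | ~p3) & (p2 | p1)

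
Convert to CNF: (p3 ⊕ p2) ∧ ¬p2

(p3 ⊕ p2) ∧ ¬p2
≡ (p3 ∨ p2) ∧ ¬(p3 ∧ p2) ∧ ¬p2   [expand ⊕]
≡ (p3 ∨ p2) ∧ (¬p3 ∨ ¬p2) ∧ ¬p2   [De Morgan]
≡ (p3 ∨ p2) ∧ ¬p2   [simplify]

(p3 ∨ p2) ∧ ¬p2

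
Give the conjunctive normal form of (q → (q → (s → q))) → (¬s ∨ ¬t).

(q → (q → (s → q))) → (¬s ∨ ¬t)
≡ ¬(q → (q → (s → q))) ∨ ¬s ∨ ¬t   [eliminate →]
≡ ¬(¬q ∨ (q → (s → q))) ∨ ¬s ∨ ¬t   [eliminate →]
≡ ¬(¬q ∨ ¬q ∨ (s → q)) ∨ ¬s ∨ ¬t   [eliminate →]
≡ ¬(¬q ∨ ¬q ∨ ¬s ∨ q) ∨ ¬s ∨ ¬t   [eliminate →]
≡ (¬¬q ∧ ¬¬q ∧ ¬¬s ∧ ¬q) ∨ ¬s ∨ ¬t   [De Morgan]
≡ (q ∧ ¬¬q ∧ ¬¬s ∧ ¬q) ∨ ¬s ∨ ¬t   [double negation]
≡ (q ∧ q ∧ ¬¬s ∧ ¬q) ∨ ¬s ∨ ¬t   [double negation]
≡ (q ∧ q ∧ s ∧ ¬q) ∨ ¬s ∨ ¬t   [double negation]
≡ (q ∨ ¬s ∨ ¬t) ∧ (q ∨ ¬s ∨ ¬t) ∧ (s ∨ ¬s ∨ ¬t) ∧ (¬q ∨ ¬s ∨ ¬t)   [distribute ∨ over ∧]
≡ (q ∨ ¬s ∨ ¬t) ∧ (¬q ∨ ¬s ∨ ¬t)   [simplify]

(q ∨ ¬s ∨ ¬t) ∧ (¬q ∨ ¬s ∨ ¬t)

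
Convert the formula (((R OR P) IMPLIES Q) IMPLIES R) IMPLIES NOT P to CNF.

(((R OR P) IMPLIES Q) IMPLIES R) IMPLIES NOT P
≡ NOT (((R OR P) IMPLIES Q) IMPLIES R) OR NOT P   [eliminate IMPLIES]
≡ NOT (NOT ((R OR P) IMPLIES Q) OR R) OR NOT P   [eliminate IMPLIES]
≡ NOT (NOT (NOT (R OR P) OR Q) OR R) OR NOT P   [eliminate IMPLIES]
≡ (NOT NOT (NOT (R OR P) OR Q) AND NOT R) OR NOT P   [De Morgan]
≡ ((NOT (R OR P) OR Q) AND NOT R) OR NOT P   [double negation]
≡ (((NOT R AND NOT P) OR Q) AND NOT R) OR NOT P   [De Morgan]
≡ (NOT R OR Q OR NOT P) AND (NOT P OR Q OR NOT P) AND (NOT R OR NOT P)   [distribute OR over AND]
≡ (NOT P OR Q) AND (NOT R OR NOT P)   [simplify]

(NOT P OR Q) AND (NOT R OR NOT P)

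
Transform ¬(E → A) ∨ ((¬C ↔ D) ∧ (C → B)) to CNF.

(E ∨ C ∨ D) ∧ (E ∨ ¬D ∨ ¬C) ∧ (E ∨ ¬C ∨ B) ∧ (¬A ∨ C ∨ D) ∧ (¬A ∨ ¬D ∨ ¬C) ∧ (¬A ∨ ¬C ∨ B)

¬(E → A) ∨ ((¬C ↔ D) ∧ (C → B))
= ¬(¬E ∨ A) ∨ ((¬C ↔ D) ∧ (C → B))
= ¬(¬E ∨ A) ∨ ((¬C → D) ∧ (D → ¬C) ∧ (C → B))
= ¬(¬E ∨ A) ∨ ((¬¬C ∨ D) ∧ (D → ¬C) ∧ (C → B))
= ¬(¬E ∨ A) ∨ ((¬¬C ∨ D) ∧ (¬D ∨ ¬C) ∧ (C → B))
= ¬(¬E ∨ A) ∨ ((¬¬C ∨ D) ∧ (¬D ∨ ¬C) ∧ (¬C ∨ B))
= (¬¬E ∧ ¬A) ∨ ((¬¬C ∨ D) ∧ (¬D ∨ ¬C) ∧ (¬C ∨ B))
= (E ∧ ¬A) ∨ ((¬¬C ∨ D) ∧ (¬D ∨ ¬C) ∧ (¬C ∨ B))
= (E ∧ ¬A) ∨ ((C ∨ D) ∧ (¬D ∨ ¬C) ∧ (¬C ∨ B))
= (E ∨ C ∨ D) ∧ (E ∨ ¬D ∨ ¬C) ∧ (E ∨ ¬C ∨ B) ∧ (¬A ∨ C ∨ D) ∧ (¬A ∨ ¬D ∨ ¬C) ∧ (¬A ∨ ¬C ∨ B)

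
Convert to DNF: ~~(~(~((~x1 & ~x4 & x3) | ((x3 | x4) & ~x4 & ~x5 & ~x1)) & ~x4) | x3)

x4 | x3

~~(~(~((~x1 & ~x4 & x3) | ((x3 | x4) & ~x4 & ~x5 & ~x1)) & ~x4) | x3)
≡ ~(~((~x1 & ~x4 & x3) | ((x3 | x4) & ~x4 & ~x5 & ~x1)) & ~x4) | x3
≡ ~~((~x1 & ~x4 & x3) | ((x3 | x4) & ~x4 & ~x5 & ~x1)) | ~~x4 | x3
≡ (~x1 & ~x4 & x3) | ((x3 | x4) & ~x4 & ~x5 & ~x1) | ~~x4 | x3
≡ (~x1 & ~x4 & x3) | ((x3 | x4) & ~x4 & ~x5 & ~x1) | x4 | x3
≡ (~x1 & ~x4 & x3) | (x3 & ~x4 & ~x5 & ~x1) | (x4 & ~x4 & ~x5 & ~x1) | x4 | x3
≡ x4 | x3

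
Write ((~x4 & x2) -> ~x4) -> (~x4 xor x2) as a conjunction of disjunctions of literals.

((~x4 & x2) -> ~x4) -> (~x4 xor x2)
≡ ~((~x4 & x2) -> ~x4) | (~x4 xor x2)   [eliminate ->]
≡ ~(~(~x4 & x2) | ~x4) | (~x4 xor x2)   [eliminate ->]
≡ ~(~(~x4 & x2) | ~x4) | ((~x4 | x2) & ~(~x4 & x2))   [expand xor]
≡ (~~(~x4 & x2) & ~~x4) | ((~x4 | x2) & ~(~x4 & x2))   [De Morgan]
≡ (~x4 & x2 & ~~x4) | ((~x4 | x2) & ~(~x4 & x2))   [double negation]
≡ (~x4 & x2 & x4) | ((~x4 | x2) & ~(~x4 & x2))   [double negation]
≡ (~x4 & x2 & x4) | ((~x4 | x2) & (~~x4 | ~x2))   [De Morgan]
≡ (~x4 & x2 & x4) | ((~x4 | x2) & (x4 | ~x2))   [double negation]
≡ (~x4 | ~x4 | x2) & (~x4 | x4 | ~x2) & (x2 | ~x4 | x2) & (x2 | x4 | ~x2) & (x4 | ~x4 | x2) & (x4 | x4 | ~x2)   [distribute | over &]
≡ (~x4 | x2) & (x4 | ~x2)   [simplify]

(~x4 | x2) & (x4 | ~x2)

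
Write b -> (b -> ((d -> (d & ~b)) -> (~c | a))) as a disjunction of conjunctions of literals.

~b | (d & b) | ~c | a

b -> (b -> ((d -> (d & ~b)) -> (~c | a)))
≡ ~b | (b -> ((d -> (d & ~b)) -> (~c | a)))   [eliminate ->]
≡ ~b | ~b | ((d -> (d & ~b)) -> (~c | a))   [eliminate ->]
≡ ~b | ~b | ~(d -> (d & ~b)) | ~c | a   [eliminate ->]
≡ ~b | ~b | ~(~d | (d & ~b)) | ~c | a   [eliminate ->]
≡ ~b | ~b | (~~d & ~(d & ~b)) | ~c | a   [De Morgan]
≡ ~b | ~b | (d & ~(d & ~b)) | ~c | a   [double negation]
≡ ~b | ~b | (d & (~d | ~~b)) | ~c | a   [De Morgan]
≡ ~b | ~b | (d & (~d | b)) | ~c | a   [double negation]
≡ ~b | ~b | (d & ~d) | (d & b) | ~c | a   [distribute & over |]
≡ ~b | (d & b) | ~c | a   [simplify]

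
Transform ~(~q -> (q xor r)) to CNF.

~q & (~r | q)

~(~q -> (q xor r))
= ~(~~q | (q xor r))   [eliminate ->]
= ~(~~q | ((q | r) & ~(q & r)))   [expand xor]
= ~~~q & ~((q | r) & ~(q & r))   [De Morgan]
= ~q & ~((q | r) & ~(q & r))   [double negation]
= ~q & (~(q | r) | ~~(q & r))   [De Morgan]
= ~q & ((~q & ~r) | ~~(q & r))   [De Morgan]
= ~q & ((~q & ~r) | (q & r))   [double negation]
= ~q & (~q | q) & (~q | r) & (~r | q) & (~r | r)   [distribute | over &]
= ~q & (~r | q)   [simplify]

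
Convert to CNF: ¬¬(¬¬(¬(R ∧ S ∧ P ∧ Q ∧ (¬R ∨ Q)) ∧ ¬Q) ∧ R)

¬Q ∧ R

¬¬(¬¬(¬(R ∧ S ∧ P ∧ Q ∧ (¬R ∨ Q)) ∧ ¬Q) ∧ R)
≡ ¬¬(¬(R ∧ S ∧ P ∧ Q ∧ (¬R ∨ Q)) ∧ ¬Q) ∧ R   (double negation)
≡ ¬(R ∧ S ∧ P ∧ Q ∧ (¬R ∨ Q)) ∧ ¬Q ∧ R   (double negation)
≡ (¬R ∨ ¬S ∨ ¬P ∨ ¬Q ∨ ¬(¬R ∨ Q)) ∧ ¬Q ∧ R   (De Morgan)
≡ (¬R ∨ ¬S ∨ ¬P ∨ ¬Q ∨ (¬¬R ∧ ¬Q)) ∧ ¬Q ∧ R   (De Morgan)
≡ (¬R ∨ ¬S ∨ ¬P ∨ ¬Q ∨ (R ∧ ¬Q)) ∧ ¬Q ∧ R   (double negation)
≡ (¬R ∨ ¬S ∨ ¬P ∨ ¬Q ∨ R) ∧ (¬R ∨ ¬S ∨ ¬P ∨ ¬Q ∨ ¬Q) ∧ ¬Q ∧ R   (distribute ∨ over ∧)
≡ ¬Q ∧ R   (simplify)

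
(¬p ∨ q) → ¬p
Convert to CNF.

(¬p ∨ q) → ¬p
≡ ¬(¬p ∨ q) ∨ ¬p   (eliminate →)
≡ (¬¬p ∧ ¬q) ∨ ¬p   (De Morgan)
≡ (p ∧ ¬q) ∨ ¬p   (double negation)
≡ (p ∨ ¬p) ∧ (¬q ∨ ¬p)   (distribute ∨ over ∧)
≡ ¬q ∨ ¬p   (simplify)

¬q ∨ ¬p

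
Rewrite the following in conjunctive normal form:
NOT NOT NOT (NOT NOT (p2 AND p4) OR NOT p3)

NOT NOT NOT (NOT NOT (p2 AND p4) OR NOT p3)
⇔ NOT (NOT NOT (p2 AND p4) OR NOT p3)
⇔ NOT NOT NOT (p2 AND p4) AND NOT NOT p3
⇔ NOT (p2 AND p4) AND NOT NOT p3
⇔ (NOT p2 OR NOT p4) AND NOT NOT p3
⇔ (NOT p2 OR NOT p4) AND p3

(NOT p2 OR NOT p4) AND p3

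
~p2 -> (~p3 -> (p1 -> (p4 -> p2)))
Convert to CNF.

p2 | p3 | ~p1 | ~p4

~p2 -> (~p3 -> (p1 -> (p4 -> p2)))
= ~~p2 | (~p3 -> (p1 -> (p4 -> p2)))   [eliminate ->]
= ~~p2 | ~~p3 | (p1 -> (p4 -> p2))   [eliminate ->]
= ~~p2 | ~~p3 | ~p1 | (p4 -> p2)   [eliminate ->]
= ~~p2 | ~~p3 | ~p1 | ~p4 | p2   [eliminate ->]
= p2 | ~~p3 | ~p1 | ~p4 | p2   [double negation]
= p2 | p3 | ~p1 | ~p4 | p2   [double negation]
= p2 | p3 | ~p1 | ~p4   [simplify]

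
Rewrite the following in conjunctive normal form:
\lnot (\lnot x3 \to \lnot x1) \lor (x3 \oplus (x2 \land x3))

\lnot (\lnot x3 \to \lnot x1) \lor (x3 \oplus (x2 \land x3))
≡ \lnot (\lnot \lnot x3 \lor \lnot x1) \lor (x3 \oplus (x2 \land x3))   [eliminate \to]
≡ \lnot (\lnot \lnot x3 \lor \lnot x1) \lor ((x3 \lor (x2 \land x3)) \land \lnot (x3 \land x2 \land x3))   [expand \oplus]
≡ (\lnot \lnot \lnot x3 \land \lnot \lnot x1) \lor ((x3 \lor (x2 \land x3)) \land \lnot (x3 \land x2 \land x3))   [De Morgan]
≡ (\lnot x3 \land \lnot \lnot x1) \lor ((x3 \lor (x2 \land x3)) \land \lnot (x3 \land x2 \land x3))   [double negation]
≡ (\lnot x3 \land x1) \lor ((x3 \lor (x2 \land x3)) \land \lnot (x3 \land x2 \land x3))   [double negation]
≡ (\lnot x3 \land x1) \lor ((x3 \lor (x2 \land x3)) \land (\lnot x3 \lor \lnot x2 \lor \lnot x3))   [De Morgan]
≡ (\lnot x3 \lor x3 \lor x2) \land (\lnot x3 \lor x3 \lor x3) \land (\lnot x3 \lor \lnot x3 \lor \lnot x2 \lor \lnot x3) \land (x1 \lor x3 \lor x2) \land (x1 \lor x3 \lor x3) \land (x1 \lor \lnot x3 \lor \lnot x2 \lor \lnot x3)   [distribute \lor over \land]
≡ (\lnot x3 \lor \lnot x2) \land (x1 \lor x3)   [simplify]

(\lnot x3 \lor \lnot x2) \land (x1 \lor x3)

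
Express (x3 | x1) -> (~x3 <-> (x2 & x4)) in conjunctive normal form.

(~x3 | ~x2 | ~x4) & (~x1 | x3 | x2) & (~x1 | x3 | x4)

(x3 | x1) -> (~x3 <-> (x2 & x4))
≡ ~(x3 | x1) | (~x3 <-> (x2 & x4))   [eliminate ->]
≡ ~(x3 | x1) | ((~x3 -> (x2 & x4)) & ((x2 & x4) -> ~x3))   [eliminate <->]
≡ ~(x3 | x1) | ((~~x3 | (x2 & x4)) & ((x2 & x4) -> ~x3))   [eliminate ->]
≡ ~(x3 | x1) | ((~~x3 | (x2 & x4)) & (~(x2 & x4) | ~x3))   [eliminate ->]
≡ (~x3 & ~x1) | ((~~x3 | (x2 & x4)) & (~(x2 & x4) | ~x3))   [De Morgan]
≡ (~x3 & ~x1) | ((x3 | (x2 & x4)) & (~(x2 & x4) | ~x3))   [double negation]
≡ (~x3 & ~x1) | ((x3 | (x2 & x4)) & (~x2 | ~x4 | ~x3))   [De Morgan]
≡ (~x3 | x3 | x2) & (~x3 | x3 | x4) & (~x3 | ~x2 | ~x4 | ~x3) & (~x1 | x3 | x2) & (~x1 | x3 | x4) & (~x1 | ~x2 | ~x4 | ~x3)   [distribute | over &]
≡ (~x3 | ~x2 | ~x4) & (~x1 | x3 | x2) & (~x1 | x3 | x4)   [simplify]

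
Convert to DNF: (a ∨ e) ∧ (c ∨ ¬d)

(a ∧ c) ∨ (a ∧ ¬d) ∨ (e ∧ c) ∨ (e ∧ ¬d)

(a ∨ e) ∧ (c ∨ ¬d)
⇔ (a ∧ c) ∨ (a ∧ ¬d) ∨ (e ∧ c) ∨ (e ∧ ¬d)   [distribute ∧ over ∨]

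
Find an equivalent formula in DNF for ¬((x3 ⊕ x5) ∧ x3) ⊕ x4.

¬((x3 ⊕ x5) ∧ x3) ⊕ x4
⇔ (¬((x3 ⊕ x5) ∧ x3) ∧ ¬x4) ∨ (¬¬((x3 ⊕ x5) ∧ x3) ∧ x4)   [expand ⊕]
⇔ (¬(((x3 ∧ ¬x5) ∨ (¬x3 ∧ x5)) ∧ x3) ∧ ¬x4) ∨ (¬¬((x3 ⊕ x5) ∧ x3) ∧ x4)   [expand ⊕]
⇔ (¬(((x3 ∧ ¬x5) ∨ (¬x3 ∧ x5)) ∧ x3) ∧ ¬x4) ∨ (¬¬(((x3 ∧ ¬x5) ∨ (¬x3 ∧ x5)) ∧ x3) ∧ x4)   [expand ⊕]
⇔ ((¬((x3 ∧ ¬x5) ∨ (¬x3 ∧ x5)) ∨ ¬x3) ∧ ¬x4) ∨ (¬¬(((x3 ∧ ¬x5) ∨ (¬x3 ∧ x5)) ∧ x3) ∧ x4)   [De Morgan]
⇔ (((¬(x3 ∧ ¬x5) ∧ ¬(¬x3 ∧ x5)) ∨ ¬x3) ∧ ¬x4) ∨ (¬¬(((x3 ∧ ¬x5) ∨ (¬x3 ∧ x5)) ∧ x3) ∧ x4)   [De Morgan]
⇔ ((((¬x3 ∨ ¬¬x5) ∧ ¬(¬x3 ∧ x5)) ∨ ¬x3) ∧ ¬x4) ∨ (¬¬(((x3 ∧ ¬x5) ∨ (¬x3 ∧ x5)) ∧ x3) ∧ x4)   [De Morgan]
⇔ ((((¬x3 ∨ x5) ∧ ¬(¬x3 ∧ x5)) ∨ ¬x3) ∧ ¬x4) ∨ (¬¬(((x3 ∧ ¬x5) ∨ (¬x3 ∧ x5)) ∧ x3) ∧ x4)   [double negation]
⇔ ((((¬x3 ∨ x5) ∧ (¬¬x3 ∨ ¬x5)) ∨ ¬x3) ∧ ¬x4) ∨ (¬¬(((x3 ∧ ¬x5) ∨ (¬x3 ∧ x5)) ∧ x3) ∧ x4)   [De Morgan]
⇔ ((((¬x3 ∨ x5) ∧ (x3 ∨ ¬x5)) ∨ ¬x3) ∧ ¬x4) ∨ (¬¬(((x3 ∧ ¬x5) ∨ (¬x3 ∧ x5)) ∧ x3) ∧ x4)   [double negation]
⇔ ((((¬x3 ∨ x5) ∧ (x3 ∨ ¬x5)) ∨ ¬x3) ∧ ¬x4) ∨ (((x3 ∧ ¬x5) ∨ (¬x3 ∧ x5)) ∧ x3 ∧ x4)   [double negation]
⇔ (¬x3 ∧ x3 ∧ ¬x4) ∨ (¬x3 ∧ ¬x5 ∧ ¬x4) ∨ (x5 ∧ x3 ∧ ¬x4) ∨ (x5 ∧ ¬x5 ∧ ¬x4) ∨ (¬x3 ∧ ¬x4) ∨ (x3 ∧ ¬x5 ∧ x3 ∧ x4) ∨ (¬x3 ∧ x5 ∧ x3 ∧ x4)   [distribute ∧ over ∨]
⇔ (x5 ∧ x3 ∧ ¬x4) ∨ (¬x3 ∧ ¬x4) ∨ (x3 ∧ ¬x5 ∧ x4)   [simplify]

(x5 ∧ x3 ∧ ¬x4) ∨ (¬x3 ∧ ¬x4) ∨ (x3 ∧ ¬x5 ∧ x4)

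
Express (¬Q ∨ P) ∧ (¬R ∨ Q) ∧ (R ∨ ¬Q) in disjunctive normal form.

(¬Q ∨ P) ∧ (¬R ∨ Q) ∧ (R ∨ ¬Q)
≡ (¬Q ∧ ¬R ∧ R) ∨ (¬Q ∧ ¬R ∧ ¬Q) ∨ (¬Q ∧ Q ∧ R) ∨ (¬Q ∧ Q ∧ ¬Q) ∨ (P ∧ ¬R ∧ R) ∨ (P ∧ ¬R ∧ ¬Q) ∨ (P ∧ Q ∧ R) ∨ (P ∧ Q ∧ ¬Q)   [distribute ∧ over ∨]
≡ (¬Q ∧ ¬R) ∨ (P ∧ Q ∧ R)   [simplify]

(¬Q ∧ ¬R) ∨ (P ∧ Q ∧ R)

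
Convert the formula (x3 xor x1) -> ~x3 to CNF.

~x3 | x1

(x3 xor x1) -> ~x3
⇔ ~(x3 xor x1) | ~x3   [eliminate ->]
⇔ ~((x3 | x1) & ~(x3 & x1)) | ~x3   [expand xor]
⇔ ~(x3 | x1) | ~~(x3 & x1) | ~x3   [De Morgan]
⇔ (~x3 & ~x1) | ~~(x3 & x1) | ~x3   [De Morgan]
⇔ (~x3 & ~x1) | (x3 & x1) | ~x3   [double negation]
⇔ (~x3 | x3 | ~x3) & (~x3 | x1 | ~x3) & (~x1 | x3 | ~x3) & (~x1 | x1 | ~x3)   [distribute | over &]
⇔ ~x3 | x1   [simplify]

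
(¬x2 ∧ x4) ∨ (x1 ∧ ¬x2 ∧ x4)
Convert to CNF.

(¬x2 ∧ x4) ∨ (x1 ∧ ¬x2 ∧ x4)
= (¬x2 ∨ x1) ∧ (¬x2 ∨ ¬x2) ∧ (¬x2 ∨ x4) ∧ (x4 ∨ x1) ∧ (x4 ∨ ¬x2) ∧ (x4 ∨ x4)   [distribute ∨ over ∧]
= ¬x2 ∧ x4   [simplify]

¬x2 ∧ x4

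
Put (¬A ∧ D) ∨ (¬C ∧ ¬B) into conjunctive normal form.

(¬A ∨ ¬C) ∧ (¬A ∨ ¬B) ∧ (D ∨ ¬C) ∧ (D ∨ ¬B)

(¬A ∧ D) ∨ (¬C ∧ ¬B)
≡ (¬A ∨ ¬C) ∧ (¬A ∨ ¬B) ∧ (D ∨ ¬C) ∧ (D ∨ ¬B)   [distribute ∨ over ∧]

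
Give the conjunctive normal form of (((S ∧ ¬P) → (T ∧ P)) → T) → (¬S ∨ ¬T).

¬T ∨ ¬S

(((S ∧ ¬P) → (T ∧ P)) → T) → (¬S ∨ ¬T)
⇔ ¬(((S ∧ ¬P) → (T ∧ P)) → T) ∨ ¬S ∨ ¬T   — eliminate →
⇔ ¬(¬((S ∧ ¬P) → (T ∧ P)) ∨ T) ∨ ¬S ∨ ¬T   — eliminate →
⇔ ¬(¬(¬(S ∧ ¬P) ∨ (T ∧ P)) ∨ T) ∨ ¬S ∨ ¬T   — eliminate →
⇔ (¬¬(¬(S ∧ ¬P) ∨ (T ∧ P)) ∧ ¬T) ∨ ¬S ∨ ¬T   — De Morgan
⇔ ((¬(S ∧ ¬P) ∨ (T ∧ P)) ∧ ¬T) ∨ ¬S ∨ ¬T   — double negation
⇔ ((¬S ∨ ¬¬P ∨ (T ∧ P)) ∧ ¬T) ∨ ¬S ∨ ¬T   — De Morgan
⇔ ((¬S ∨ P ∨ (T ∧ P)) ∧ ¬T) ∨ ¬S ∨ ¬T   — double negation
⇔ (¬S ∨ P ∨ T ∨ ¬S ∨ ¬T) ∧ (¬S ∨ P ∨ P ∨ ¬S ∨ ¬T) ∧ (¬T ∨ ¬S ∨ ¬T)   — distribute ∨ over ∧
⇔ ¬T ∨ ¬S   — simplify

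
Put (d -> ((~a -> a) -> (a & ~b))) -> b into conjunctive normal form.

(d -> ((~a -> a) -> (a & ~b))) -> b
= ~(d -> ((~a -> a) -> (a & ~b))) | b   [eliminate ->]
= ~(~d | ((~a -> a) -> (a & ~b))) | b   [eliminate ->]
= ~(~d | ~(~a -> a) | (a & ~b)) | b   [eliminate ->]
= ~(~d | ~(~~a | a) | (a & ~b)) | b   [eliminate ->]
= (~~d & ~~(~~a | a) & ~(a & ~b)) | b   [De Morgan]
= (d & ~~(~~a | a) & ~(a & ~b)) | b   [double negation]
= (d & (~~a | a) & ~(a & ~b)) | b   [double negation]
= (d & (a | a) & ~(a & ~b)) | b   [double negation]
= (d & (a | a) & (~a | ~~b)) | b   [De Morgan]
= (d & (a | a) & (~a | b)) | b   [double negation]
= (d | b) & (a | a | b) & (~a | b | b)   [distribute | over &]
= (d | b) & (a | b) & (~a | b)   [simplify]

(d | b) & (a | b) & (~a | b)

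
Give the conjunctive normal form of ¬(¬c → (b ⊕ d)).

¬(¬c → (b ⊕ d))
≡ ¬(¬¬c ∨ (b ⊕ d))   (eliminate →)
≡ ¬(¬¬c ∨ ((b ∨ d) ∧ ¬(b ∧ d)))   (expand ⊕)
≡ ¬¬¬c ∧ ¬((b ∨ d) ∧ ¬(b ∧ d))   (De Morgan)
≡ ¬c ∧ ¬((b ∨ d) ∧ ¬(b ∧ d))   (double negation)
≡ ¬c ∧ (¬(b ∨ d) ∨ ¬¬(b ∧ d))   (De Morgan)
≡ ¬c ∧ ((¬b ∧ ¬d) ∨ ¬¬(b ∧ d))   (De Morgan)
≡ ¬c ∧ ((¬b ∧ ¬d) ∨ (b ∧ d))   (double negation)
≡ ¬c ∧ (¬b ∨ b) ∧ (¬b ∨ d) ∧ (¬d ∨ b) ∧ (¬d ∨ d)   (distribute ∨ over ∧)
≡ ¬c ∧ (¬b ∨ d) ∧ (¬d ∨ b)   (simplify)

¬c ∧ (¬b ∨ d) ∧ (¬d ∨ b)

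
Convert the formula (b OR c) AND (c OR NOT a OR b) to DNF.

b OR c

(b OR c) AND (c OR NOT a OR b)
≡ (b AND c) OR (b AND NOT a) OR (b AND b) OR (c AND c) OR (c AND NOT a) OR (c AND b)   (distribute AND over OR)
≡ b OR c   (simplify)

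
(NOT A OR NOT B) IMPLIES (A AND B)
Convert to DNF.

(NOT A OR NOT B) IMPLIES (A AND B)
= NOT (NOT A OR NOT B) OR (A AND B)   [eliminate IMPLIES]
= (NOT NOT A AND NOT NOT B) OR (A AND B)   [De Morgan]
= (A AND NOT NOT B) OR (A AND B)   [double negation]
= (A AND B) OR (A AND B)   [double negation]
= A AND B   [simplify]

A AND B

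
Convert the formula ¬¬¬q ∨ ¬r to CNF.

¬q ∨ ¬r

¬¬¬q ∨ ¬r
⇔ ¬q ∨ ¬r   [double negation]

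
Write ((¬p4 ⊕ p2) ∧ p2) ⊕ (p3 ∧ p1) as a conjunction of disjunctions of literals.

(p4 ∨ ¬p2 ∨ p3) ∧ (p4 ∨ ¬p2 ∨ p1) ∧ (p2 ∨ p3) ∧ (p2 ∨ p1) ∧ (¬p2 ∨ ¬p4 ∨ ¬p3 ∨ ¬p1)

((¬p4 ⊕ p2) ∧ p2) ⊕ (p3 ∧ p1)
⇔ (((¬p4 ⊕ p2) ∧ p2) ∨ (p3 ∧ p1)) ∧ ¬((¬p4 ⊕ p2) ∧ p2 ∧ p3 ∧ p1)   — expand ⊕
⇔ (((¬p4 ∨ p2) ∧ ¬(¬p4 ∧ p2) ∧ p2) ∨ (p3 ∧ p1)) ∧ ¬((¬p4 ⊕ p2) ∧ p2 ∧ p3 ∧ p1)   — expand ⊕
⇔ (((¬p4 ∨ p2) ∧ ¬(¬p4 ∧ p2) ∧ p2) ∨ (p3 ∧ p1)) ∧ ¬((¬p4 ∨ p2) ∧ ¬(¬p4 ∧ p2) ∧ p2 ∧ p3 ∧ p1)   — expand ⊕
⇔ (((¬p4 ∨ p2) ∧ (¬¬p4 ∨ ¬p2) ∧ p2) ∨ (p3 ∧ p1)) ∧ ¬((¬p4 ∨ p2) ∧ ¬(¬p4 ∧ p2) ∧ p2 ∧ p3 ∧ p1)   — De Morgan
⇔ (((¬p4 ∨ p2) ∧ (p4 ∨ ¬p2) ∧ p2) ∨ (p3 ∧ p1)) ∧ ¬((¬p4 ∨ p2) ∧ ¬(¬p4 ∧ p2) ∧ p2 ∧ p3 ∧ p1)   — double negation
⇔ (((¬p4 ∨ p2) ∧ (p4 ∨ ¬p2) ∧ p2) ∨ (p3 ∧ p1)) ∧ (¬(¬p4 ∨ p2) ∨ ¬¬(¬p4 ∧ p2) ∨ ¬p2 ∨ ¬p3 ∨ ¬p1)   — De Morgan
⇔ (((¬p4 ∨ p2) ∧ (p4 ∨ ¬p2) ∧ p2) ∨ (p3 ∧ p1)) ∧ ((¬¬p4 ∧ ¬p2) ∨ ¬¬(¬p4 ∧ p2) ∨ ¬p2 ∨ ¬p3 ∨ ¬p1)   — De Morgan
⇔ (((¬p4 ∨ p2) ∧ (p4 ∨ ¬p2) ∧ p2) ∨ (p3 ∧ p1)) ∧ ((p4 ∧ ¬p2) ∨ ¬¬(¬p4 ∧ p2) ∨ ¬p2 ∨ ¬p3 ∨ ¬p1)   — double negation
⇔ (((¬p4 ∨ p2) ∧ (p4 ∨ ¬p2) ∧ p2) ∨ (p3 ∧ p1)) ∧ ((p4 ∧ ¬p2) ∨ (¬p4 ∧ p2) ∨ ¬p2 ∨ ¬p3 ∨ ¬p1)   — double negation
⇔ (¬p4 ∨ p2 ∨ p3) ∧ (¬p4 ∨ p2 ∨ p1) ∧ (p4 ∨ ¬p2 ∨ p3) ∧ (p4 ∨ ¬p2 ∨ p1) ∧ (p2 ∨ p3) ∧ (p2 ∨ p1) ∧ (p4 ∨ ¬p4 ∨ ¬p2 ∨ ¬p3 ∨ ¬p1) ∧ (p4 ∨ p2 ∨ ¬p2 ∨ ¬p3 ∨ ¬p1) ∧ (¬p2 ∨ ¬p4 ∨ ¬p2 ∨ ¬p3 ∨ ¬p1) ∧ (¬p2 ∨ p2 ∨ ¬p2 ∨ ¬p3 ∨ ¬p1)   — distribute ∨ over ∧
⇔ (p4 ∨ ¬p2 ∨ p3) ∧ (p4 ∨ ¬p2 ∨ p1) ∧ (p2 ∨ p3) ∧ (p2 ∨ p1) ∧ (¬p2 ∨ ¬p4 ∨ ¬p3 ∨ ¬p1)   — simplify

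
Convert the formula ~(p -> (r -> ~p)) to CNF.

~(p -> (r -> ~p))
≡ ~(~p | (r -> ~p))   [eliminate ->]
≡ ~(~p | ~r | ~p)   [eliminate ->]
≡ ~~p & ~~r & ~~p   [De Morgan]
≡ p & ~~r & ~~p   [double negation]
≡ p & r & ~~p   [double negation]
≡ p & r & p   [double negation]
≡ p & r   [simplify]

p & r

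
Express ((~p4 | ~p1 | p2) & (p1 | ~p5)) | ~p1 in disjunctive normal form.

(~p4 & p1) | (~p4 & ~p5) | (p2 & p1) | (p2 & ~p5) | ~p1

((~p4 | ~p1 | p2) & (p1 | ~p5)) | ~p1
≡ (~p4 & p1) | (~p4 & ~p5) | (~p1 & p1) | (~p1 & ~p5) | (p2 & p1) | (p2 & ~p5) | ~p1   [distribute & over |]
≡ (~p4 & p1) | (~p4 & ~p5) | (p2 & p1) | (p2 & ~p5) | ~p1   [simplify]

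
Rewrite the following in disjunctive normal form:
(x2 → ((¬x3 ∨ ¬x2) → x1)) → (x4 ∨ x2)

x4 ∨ x2

(x2 → ((¬x3 ∨ ¬x2) → x1)) → (x4 ∨ x2)
≡ ¬(x2 → ((¬x3 ∨ ¬x2) → x1)) ∨ x4 ∨ x2
≡ ¬(¬x2 ∨ ((¬x3 ∨ ¬x2) → x1)) ∨ x4 ∨ x2
≡ ¬(¬x2 ∨ ¬(¬x3 ∨ ¬x2) ∨ x1) ∨ x4 ∨ x2
≡ (¬¬x2 ∧ ¬¬(¬x3 ∨ ¬x2) ∧ ¬x1) ∨ x4 ∨ x2
≡ (x2 ∧ ¬¬(¬x3 ∨ ¬x2) ∧ ¬x1) ∨ x4 ∨ x2
≡ (x2 ∧ (¬x3 ∨ ¬x2) ∧ ¬x1) ∨ x4 ∨ x2
≡ (x2 ∧ ¬x3 ∧ ¬x1) ∨ (x2 ∧ ¬x2 ∧ ¬x1) ∨ x4 ∨ x2
≡ x4 ∨ x2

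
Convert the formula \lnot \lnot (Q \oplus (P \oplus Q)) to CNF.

\lnot \lnot (Q \oplus (P \oplus Q))
≡ \lnot \lnot ((Q \lor (P \oplus Q)) \land \lnot (Q \land (P \oplus Q)))   [expand \oplus]
≡ \lnot \lnot ((Q \lor ((P \lor Q) \land \lnot (P \land Q))) \land \lnot (Q \land (P \oplus Q)))   [expand \oplus]
≡ \lnot \lnot ((Q \lor ((P \lor Q) \land \lnot (P \land Q))) \land \lnot (Q \land (P \lor Q) \land \lnot (P \land Q)))   [expand \oplus]
≡ (Q \lor ((P \lor Q) \land \lnot (P \land Q))) \land \lnot (Q \land (P \lor Q) \land \lnot (P \land Q))   [double negation]
≡ (Q \lor ((P \lor Q) \land (\lnot P \lor \lnot Q))) \land \lnot (Q \land (P \lor Q) \land \lnot (P \land Q))   [De Morgan]
≡ (Q \lor ((P \lor Q) \land (\lnot P \lor \lnot Q))) \land (\lnot Q \lor \lnot (P \lor Q) \lor \lnot \lnot (P \land Q))   [De Morgan]
≡ (Q \lor ((P \lor Q) \land (\lnot P \lor \lnot Q))) \land (\lnot Q \lor (\lnot P \land \lnot Q) \lor \lnot \lnot (P \land Q))   [De Morgan]
≡ (Q \lor ((P \lor Q) \land (\lnot P \lor \lnot Q))) \land (\lnot Q \lor (\lnot P \land \lnot Q) \lor (P \land Q))   [double negation]
≡ (Q \lor P \lor Q) \land (Q \lor \lnot P \lor \lnot Q) \land (\lnot Q \lor \lnot P \lor P) \land (\lnot Q \lor \lnot P \lor Q) \land (\lnot Q \lor \lnot Q \lor P) \land (\lnot Q \lor \lnot Q \lor Q)   [distribute \lor over \land]
≡ (Q \lor P) \land (\lnot Q \lor P)   [simplify]

(Q \lor P) \land (\lnot Q \lor P)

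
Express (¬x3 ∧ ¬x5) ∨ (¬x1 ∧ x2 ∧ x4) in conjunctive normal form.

(¬x3 ∨ ¬x1) ∧ (¬x3 ∨ x2) ∧ (¬x3 ∨ x4) ∧ (¬x5 ∨ ¬x1) ∧ (¬x5 ∨ x2) ∧ (¬x5 ∨ x4)

(¬x3 ∧ ¬x5) ∨ (¬x1 ∧ x2 ∧ x4)
= (¬x3 ∨ ¬x1) ∧ (¬x3 ∨ x2) ∧ (¬x3 ∨ x4) ∧ (¬x5 ∨ ¬x1) ∧ (¬x5 ∨ x2) ∧ (¬x5 ∨ x4)   [distribute ∨ over ∧]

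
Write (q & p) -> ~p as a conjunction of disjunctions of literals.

(q & p) -> ~p
≡ ~(q & p) | ~p   — eliminate ->
≡ ~q | ~p | ~p   — De Morgan
≡ ~q | ~p   — simplify

~q | ~p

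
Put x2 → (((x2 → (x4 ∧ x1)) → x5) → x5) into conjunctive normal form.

(¬x2 ∨ x4 ∨ x5) ∧ (¬x2 ∨ x1 ∨ x5)

x2 → (((x2 → (x4 ∧ x1)) → x5) → x5)
= ¬x2 ∨ (((x2 → (x4 ∧ x1)) → x5) → x5)
= ¬x2 ∨ ¬((x2 → (x4 ∧ x1)) → x5) ∨ x5
= ¬x2 ∨ ¬(¬(x2 → (x4 ∧ x1)) ∨ x5) ∨ x5
= ¬x2 ∨ ¬(¬(¬x2 ∨ (x4 ∧ x1)) ∨ x5) ∨ x5
= ¬x2 ∨ (¬¬(¬x2 ∨ (x4 ∧ x1)) ∧ ¬x5) ∨ x5
= ¬x2 ∨ ((¬x2 ∨ (x4 ∧ x1)) ∧ ¬x5) ∨ x5
= (¬x2 ∨ ¬x2 ∨ x4 ∨ x5) ∧ (¬x2 ∨ ¬x2 ∨ x1 ∨ x5) ∧ (¬x2 ∨ ¬x5 ∨ x5)
= (¬x2 ∨ x4 ∨ x5) ∧ (¬x2 ∨ x1 ∨ x5)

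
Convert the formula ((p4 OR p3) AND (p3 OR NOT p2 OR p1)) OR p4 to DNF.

((p4 OR p3) AND (p3 OR NOT p2 OR p1)) OR p4
≡ (p4 AND p3) OR (p4 AND NOT p2) OR (p4 AND p1) OR (p3 AND p3) OR (p3 AND NOT p2) OR (p3 AND p1) OR p4   [distribute AND over OR]
≡ p3 OR p4   [simplify]

p3 OR p4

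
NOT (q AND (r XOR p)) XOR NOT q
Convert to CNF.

NOT (q AND (r XOR p)) XOR NOT q
= (NOT (q AND (r XOR p)) OR NOT q) AND NOT (NOT (q AND (r XOR p)) AND NOT q)   [expand XOR]
= (NOT (q AND (r OR p) AND NOT (r AND p)) OR NOT q) AND NOT (NOT (q AND (r XOR p)) AND NOT q)   [expand XOR]
= (NOT (q AND (r OR p) AND NOT (r AND p)) OR NOT q) AND NOT (NOT (q AND (r OR p) AND NOT (r AND p)) AND NOT q)   [expand XOR]
= (NOT q OR NOT (r OR p) OR NOT NOT (r AND p) OR NOT q) AND NOT (NOT (q AND (r OR p) AND NOT (r AND p)) AND NOT q)   [De Morgan]
= (NOT q OR (NOT r AND NOT p) OR NOT NOT (r AND p) OR NOT q) AND NOT (NOT (q AND (r OR p) AND NOT (r AND p)) AND NOT q)   [De Morgan]
= (NOT q OR (NOT r AND NOT p) OR (r AND p) OR NOT q) AND NOT (NOT (q AND (r OR p) AND NOT (r AND p)) AND NOT q)   [double negation]
= (NOT q OR (NOT r AND NOT p) OR (r AND p) OR NOT q) AND (NOT NOT (q AND (r OR p) AND NOT (r AND p)) OR NOT NOT q)   [De Morgan]
= (NOT q OR (NOT r AND NOT p) OR (r AND p) OR NOT q) AND ((q AND (r OR p) AND NOT (r AND p)) OR NOT NOT q)   [double negation]
= (NOT q OR (NOT r AND NOT p) OR (r AND p) OR NOT q) AND ((q AND (r OR p) AND (NOT r OR NOT p)) OR NOT NOT q)   [De Morgan]
= (NOT q OR (NOT r AND NOT p) OR (r AND p) OR NOT q) AND ((q AND (r OR p) AND (NOT r OR NOT p)) OR q)   [double negation]
= (NOT q OR NOT r OR r OR NOT q) AND (NOT q OR NOT r OR p OR NOT q) AND (NOT q OR NOT p OR r OR NOT q) AND (NOT q OR NOT p OR p OR NOT q) AND (q OR q) AND (r OR p OR q) AND (NOT r OR NOT p OR q)   [distribute OR over AND]
= (NOT q OR NOT r OR p) AND (NOT q OR NOT p OR r) AND q   [simplify]

(NOT q OR NOT r OR p) AND (NOT q OR NOT p OR r) AND q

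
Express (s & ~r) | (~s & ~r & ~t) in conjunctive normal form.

(s & ~r) | (~s & ~r & ~t)
≡ (s | ~s) & (s | ~r) & (s | ~t) & (~r | ~s) & (~r | ~r) & (~r | ~t)
≡ (s | ~t) & ~r

(s | ~t) & ~r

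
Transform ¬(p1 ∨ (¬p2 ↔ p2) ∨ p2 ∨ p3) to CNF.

¬(p1 ∨ (¬p2 ↔ p2) ∨ p2 ∨ p3)
≡ ¬(p1 ∨ ((¬p2 → p2) ∧ (p2 → ¬p2)) ∨ p2 ∨ p3)
≡ ¬(p1 ∨ ((¬¬p2 ∨ p2) ∧ (p2 → ¬p2)) ∨ p2 ∨ p3)
≡ ¬(p1 ∨ ((¬¬p2 ∨ p2) ∧ (¬p2 ∨ ¬p2)) ∨ p2 ∨ p3)
≡ ¬p1 ∧ ¬((¬¬p2 ∨ p2) ∧ (¬p2 ∨ ¬p2)) ∧ ¬p2 ∧ ¬p3
≡ ¬p1 ∧ (¬(¬¬p2 ∨ p2) ∨ ¬(¬p2 ∨ ¬p2)) ∧ ¬p2 ∧ ¬p3
≡ ¬p1 ∧ ((¬¬¬p2 ∧ ¬p2) ∨ ¬(¬p2 ∨ ¬p2)) ∧ ¬p2 ∧ ¬p3
≡ ¬p1 ∧ ((¬p2 ∧ ¬p2) ∨ ¬(¬p2 ∨ ¬p2)) ∧ ¬p2 ∧ ¬p3
≡ ¬p1 ∧ ((¬p2 ∧ ¬p2) ∨ (¬¬p2 ∧ ¬¬p2)) ∧ ¬p2 ∧ ¬p3
≡ ¬p1 ∧ ((¬p2 ∧ ¬p2) ∨ (p2 ∧ ¬¬p2)) ∧ ¬p2 ∧ ¬p3
≡ ¬p1 ∧ ((¬p2 ∧ ¬p2) ∨ (p2 ∧ p2)) ∧ ¬p2 ∧ ¬p3
≡ ¬p1 ∧ (¬p2 ∨ p2) ∧ (¬p2 ∨ p2) ∧ (¬p2 ∨ p2) ∧ (¬p2 ∨ p2) ∧ ¬p2 ∧ ¬p3
≡ ¬p1 ∧ ¬p2 ∧ ¬p3

¬p1 ∧ ¬p2 ∧ ¬p3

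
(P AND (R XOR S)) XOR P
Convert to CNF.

(P AND (R XOR S)) XOR P
⇔ ((P AND (R XOR S)) OR P) AND NOT (P AND (R XOR S) AND P)   [expand XOR]
⇔ ((P AND (R OR S) AND NOT (R AND S)) OR P) AND NOT (P AND (R XOR S) AND P)   [expand XOR]
⇔ ((P AND (R OR S) AND NOT (R AND S)) OR P) AND NOT (P AND (R OR S) AND NOT (R AND S) AND P)   [expand XOR]
⇔ ((P AND (R OR S) AND (NOT R OR NOT S)) OR P) AND NOT (P AND (R OR S) AND NOT (R AND S) AND P)   [De Morgan]
⇔ ((P AND (R OR S) AND (NOT R OR NOT S)) OR P) AND (NOT P OR NOT (R OR S) OR NOT NOT (R AND S) OR NOT P)   [De Morgan]
⇔ ((P AND (R OR S) AND (NOT R OR NOT S)) OR P) AND (NOT P OR (NOT R AND NOT S) OR NOT NOT (R AND S) OR NOT P)   [De Morgan]
⇔ ((P AND (R OR S) AND (NOT R OR NOT S)) OR P) AND (NOT P OR (NOT R AND NOT S) OR (R AND S) OR NOT P)   [double negation]
⇔ (P OR P) AND (R OR S OR P) AND (NOT R OR NOT S OR P) AND (NOT P OR NOT R OR R OR NOT P) AND (NOT P OR NOT R OR S OR NOT P) AND (NOT P OR NOT S OR R OR NOT P) AND (NOT P OR NOT S OR S OR NOT P)   [distribute OR over AND]
⇔ P AND (NOT P OR NOT R OR S) AND (NOT P OR NOT S OR R)   [simplify]

P AND (NOT P OR NOT R OR S) AND (NOT P OR NOT S OR R)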